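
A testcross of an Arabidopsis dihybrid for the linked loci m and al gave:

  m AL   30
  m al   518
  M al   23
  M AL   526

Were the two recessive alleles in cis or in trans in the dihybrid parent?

The two most frequent classes are M AL (526) and m al (518); these are the parental (non-recombinant) types.
So the F1 carried M AL on one chromosome and m al on the other — the recessive alleles are on the same chromosome (cis / coupling).

cis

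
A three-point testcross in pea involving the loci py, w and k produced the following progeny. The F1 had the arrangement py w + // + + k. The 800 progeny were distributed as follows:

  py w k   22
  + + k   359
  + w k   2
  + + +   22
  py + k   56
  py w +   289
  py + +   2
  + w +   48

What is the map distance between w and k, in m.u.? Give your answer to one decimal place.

6.0 m.u.

The two rarest classes, py + + and + w k, are the double crossovers. Comparing them with the parentals, only the w allele has switched, so w is the middle locus and the order is k – w – py.
Crossovers in the k–w interval produce the single-crossover classes py w k and + + + (22 + 22 = 44) plus the double crossovers (4).
RF(k–w) = (44 + 4) / 800 = 48/800 = 0.0600 → 6.0 m.u.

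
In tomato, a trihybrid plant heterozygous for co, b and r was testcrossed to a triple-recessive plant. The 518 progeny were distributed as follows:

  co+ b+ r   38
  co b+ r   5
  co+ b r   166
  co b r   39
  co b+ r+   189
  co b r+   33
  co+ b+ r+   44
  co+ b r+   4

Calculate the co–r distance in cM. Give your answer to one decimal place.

17.8 cM

The two most frequent reciprocal classes, co b+ r+ and co+ b r, are the parental types, so the F1 was co b+ r+ / co+ b r.
The two rarest classes, co b+ r and co+ b r+, are the double crossovers. Comparing them with the parentals, only the r allele has switched, so r is the middle locus and the order is co – r – b.
Crossovers in the co–r interval produce the single-crossover classes co+ b+ r+ and co b r (44 + 39 = 83) plus the double crossovers (9).
RF(co–r) = (83 + 9) / 518 = 92/518 = 0.1776 → 17.8 cM.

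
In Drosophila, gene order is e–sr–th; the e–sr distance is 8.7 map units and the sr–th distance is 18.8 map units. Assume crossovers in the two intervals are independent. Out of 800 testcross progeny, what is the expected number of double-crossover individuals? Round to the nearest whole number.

Map distances give recombination frequencies of 0.087 and 0.188 for the two intervals.
With no interference, expected double-crossover frequency = 0.087 × 0.188 = 0.01636.
Expected number = 0.01636 × 800 = 13.08 ≈ 13.

13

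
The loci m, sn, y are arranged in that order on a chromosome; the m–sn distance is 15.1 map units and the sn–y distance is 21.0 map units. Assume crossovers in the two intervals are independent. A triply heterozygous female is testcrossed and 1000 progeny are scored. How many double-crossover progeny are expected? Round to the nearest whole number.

Map distances give recombination frequencies of 0.151 and 0.210 for the two intervals.
With no interference, expected double-crossover frequency = 0.151 × 0.210 = 0.03171.
Expected number = 0.03171 × 1000 = 31.71 ≈ 32.

32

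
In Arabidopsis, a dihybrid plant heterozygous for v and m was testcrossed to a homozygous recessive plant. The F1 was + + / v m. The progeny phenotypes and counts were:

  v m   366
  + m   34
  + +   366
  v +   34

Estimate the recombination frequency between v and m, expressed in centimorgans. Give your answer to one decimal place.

The recombinant classes are + m and v +: 34 + 34 = 68.
Recombination frequency = 68/800 = 0.0850 ≈ 8.5%, i.e. 8.5 centimorgans.

8.5 centimorgans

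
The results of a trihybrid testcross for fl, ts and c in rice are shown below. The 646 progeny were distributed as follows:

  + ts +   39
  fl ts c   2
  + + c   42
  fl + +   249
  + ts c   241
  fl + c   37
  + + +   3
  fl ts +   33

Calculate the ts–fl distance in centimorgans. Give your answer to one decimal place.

12.4 centimorgans

The two most frequent reciprocal classes, fl + + and + ts c, are the parental types, so the F1 was fl + + / + ts c.
The two rarest classes, + + + and fl ts c, are the double crossovers. Comparing them with the parentals, only the fl allele has switched, so fl is the middle locus and the order is ts – fl – c.
Crossovers in the ts–fl interval produce the single-crossover classes fl ts + and + + c (33 + 42 = 75) plus the double crossovers (5).
RF(ts–fl) = (75 + 5) / 646 = 80/646 = 0.1238 → 12.4 centimorgans.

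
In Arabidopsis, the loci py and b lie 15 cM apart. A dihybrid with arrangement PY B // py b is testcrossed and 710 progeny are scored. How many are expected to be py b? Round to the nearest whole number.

A map distance of 15 cM corresponds to a recombination frequency of 0.150.
The F1 is PY B / py b, so py b is a parental gamete class with expected frequency (1 − r)/2 = 0.850/2 = 0.4250.
Expected number = 0.4250 × 710 = 301.75 ≈ 302.

302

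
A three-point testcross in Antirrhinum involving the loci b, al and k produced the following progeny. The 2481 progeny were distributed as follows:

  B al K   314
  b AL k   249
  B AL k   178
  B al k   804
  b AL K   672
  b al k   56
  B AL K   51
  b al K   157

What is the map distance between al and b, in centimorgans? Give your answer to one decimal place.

17.8 centimorgans

The two most frequent reciprocal classes, b AL K and B al k, are the parental types, so the F1 was b AL K / B al k.
The two rarest classes, B AL K and b al k, are the double crossovers. Comparing them with the parentals, only the b allele has switched, so b is the middle locus and the order is al – b – k.
Crossovers in the al–b interval produce the single-crossover classes b al K and B AL k (157 + 178 = 335) plus the double crossovers (107).
RF(al–b) = (335 + 107) / 2481 = 442/2481 = 0.1782 → 17.8 centimorgans.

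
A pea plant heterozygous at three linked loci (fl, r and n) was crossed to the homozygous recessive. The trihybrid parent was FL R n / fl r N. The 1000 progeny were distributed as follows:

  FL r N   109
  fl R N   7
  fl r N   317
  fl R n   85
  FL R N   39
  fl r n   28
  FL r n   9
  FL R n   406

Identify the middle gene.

The two rarest classes, FL r n and fl R N, are the double crossovers. Comparing them with the parentals, only the r allele has switched, so r is the middle locus and the order is n – r – fl.

r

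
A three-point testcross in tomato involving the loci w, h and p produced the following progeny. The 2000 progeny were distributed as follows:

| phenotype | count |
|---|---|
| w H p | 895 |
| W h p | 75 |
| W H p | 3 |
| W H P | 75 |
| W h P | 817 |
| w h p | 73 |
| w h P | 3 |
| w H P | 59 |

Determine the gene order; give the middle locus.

w

The two most frequent reciprocal classes, W h P and w H p, are the parental types, so the F1 was W h P / w H p.
The two rarest classes, w h P and W H p, are the double crossovers. Comparing them with the parentals, only the w allele has switched, so w is the middle locus and the order is h – w – p.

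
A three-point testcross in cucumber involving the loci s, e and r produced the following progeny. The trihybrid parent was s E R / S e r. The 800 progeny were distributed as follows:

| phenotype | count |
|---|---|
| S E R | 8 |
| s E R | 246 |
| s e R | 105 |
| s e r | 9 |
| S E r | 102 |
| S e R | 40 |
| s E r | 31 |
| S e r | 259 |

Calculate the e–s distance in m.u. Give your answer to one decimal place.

The two rarest classes, S E R and s e r, are the double crossovers. Comparing them with the parentals, only the s allele has switched, so s is the middle locus and the order is e – s – r.
Crossovers in the e–s interval produce the single-crossover classes s e R and S E r (105 + 102 = 207) plus the double crossovers (17).
RF(e–s) = (207 + 17) / 800 = 224/800 = 0.2800 → 28.0 m.u.

28.0 m.u.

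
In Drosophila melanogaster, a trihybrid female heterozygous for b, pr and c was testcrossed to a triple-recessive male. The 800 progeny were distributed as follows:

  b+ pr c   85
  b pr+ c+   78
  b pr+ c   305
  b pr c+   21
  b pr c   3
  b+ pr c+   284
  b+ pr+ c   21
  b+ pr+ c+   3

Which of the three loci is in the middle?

The two most frequent reciprocal classes, b+ pr c+ and b pr+ c, are the parental types, so the F1 was b+ pr c+ / b pr+ c.
The two rarest classes, b+ pr+ c+ and b pr c, are the double crossovers. Comparing them with the parentals, only the pr allele has switched, so pr is the middle locus and the order is c – pr – b.

pr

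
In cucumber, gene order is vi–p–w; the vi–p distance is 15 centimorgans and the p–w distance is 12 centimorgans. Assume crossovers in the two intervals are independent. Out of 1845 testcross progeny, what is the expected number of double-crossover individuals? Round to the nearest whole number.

33

Map distances give recombination frequencies of 0.150 and 0.120 for the two intervals.
With no interference, expected double-crossover frequency = 0.150 × 0.120 = 0.01800.
Expected number = 0.01800 × 1845 = 33.21 ≈ 33.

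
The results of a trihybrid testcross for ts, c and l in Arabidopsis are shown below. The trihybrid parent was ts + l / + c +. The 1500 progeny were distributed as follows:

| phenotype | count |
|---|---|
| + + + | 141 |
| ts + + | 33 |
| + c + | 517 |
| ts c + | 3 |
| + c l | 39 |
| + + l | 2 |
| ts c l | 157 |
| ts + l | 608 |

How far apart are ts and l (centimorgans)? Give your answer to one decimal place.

5.1 centimorgans

The two rarest classes, + + l and ts c +, are the double crossovers. Comparing them with the parentals, only the ts allele has switched, so ts is the middle locus and the order is c – ts – l.
Crossovers in the ts–l interval produce the single-crossover classes ts + + and + c l (33 + 39 = 72) plus the double crossovers (5).
RF(ts–l) = (72 + 5) / 1500 = 77/1500 = 0.0513 → 5.1 centimorgans.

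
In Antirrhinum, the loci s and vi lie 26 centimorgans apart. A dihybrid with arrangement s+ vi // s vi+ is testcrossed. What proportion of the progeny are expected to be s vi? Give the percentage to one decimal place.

A map distance of 26 centimorgans corresponds to a recombination frequency of 0.260.
The F1 is s+ vi / s vi+, so s vi is a recombinant gamete class with expected frequency r/2 = 0.260/2 = 0.1300.
That is 0.1300 = 13.0% of the progeny.

13.0%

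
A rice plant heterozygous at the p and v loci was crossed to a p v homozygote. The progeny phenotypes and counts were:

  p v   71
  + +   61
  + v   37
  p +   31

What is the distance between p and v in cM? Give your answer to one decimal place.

34.0 cM

The two most frequent classes, + + (61) and p v (71), are the parental types, so the F1 was + + / p v.
The recombinant classes are + v and p +: 37 + 31 = 68.
Recombination frequency = 68/200 = 0.3400 ≈ 34.0%, i.e. 34.0 cM.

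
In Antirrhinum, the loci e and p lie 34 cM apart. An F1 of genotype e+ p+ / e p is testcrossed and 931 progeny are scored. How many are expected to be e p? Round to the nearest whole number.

307

A map distance of 34 cM corresponds to a recombination frequency of 0.340.
The F1 is e+ p+ / e p, so e p is a parental gamete class with expected frequency (1 − r)/2 = 0.660/2 = 0.3300.
Expected number = 0.3300 × 931 = 307.23 ≈ 307.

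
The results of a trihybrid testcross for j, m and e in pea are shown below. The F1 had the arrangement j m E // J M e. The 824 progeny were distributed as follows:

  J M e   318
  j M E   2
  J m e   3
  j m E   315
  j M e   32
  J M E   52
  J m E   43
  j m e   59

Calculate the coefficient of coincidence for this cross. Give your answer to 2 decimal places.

0.44

The two rarest classes, j M E and J m e, are the double crossovers. Comparing them with the parentals, only the m allele has switched, so m is the middle locus and the order is e – m – j.
e–m: (111 + 5)/824 = 0.1408; m–j: (75 + 5)/824 = 0.0971.
Expected DCO frequency = 0.1408 × 0.0971 ≈ 0.01367; observed = 5/824 ≈ 0.00607.
Coefficient of coincidence = 0.00607/0.01367 ≈ 0.44.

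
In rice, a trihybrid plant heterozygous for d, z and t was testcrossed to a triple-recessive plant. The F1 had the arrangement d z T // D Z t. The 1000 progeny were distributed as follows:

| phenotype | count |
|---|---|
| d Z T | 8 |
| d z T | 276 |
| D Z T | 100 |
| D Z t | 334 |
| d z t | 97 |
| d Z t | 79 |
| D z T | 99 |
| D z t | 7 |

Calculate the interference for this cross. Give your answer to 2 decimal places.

The two rarest classes, d Z T and D z t, are the double crossovers. Comparing them with the parentals, only the z allele has switched, so z is the middle locus and the order is t – z – d.
t–z: (197 + 15)/1000 = 0.2120; z–d: (178 + 15)/1000 = 0.1930.
Expected DCO frequency = 0.2120 × 0.1930 ≈ 0.04092; observed = 15/1000 ≈ 0.01500.
Coefficient of coincidence = 0.01500/0.04092 ≈ 0.37; interference = 1 − 0.37 = 0.63.

0.63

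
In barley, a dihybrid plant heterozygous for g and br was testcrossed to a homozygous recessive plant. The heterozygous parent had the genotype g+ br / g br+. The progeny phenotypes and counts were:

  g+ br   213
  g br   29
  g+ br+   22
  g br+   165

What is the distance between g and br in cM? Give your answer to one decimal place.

11.9 cM

The recombinant classes are g+ br+ and g br: 22 + 29 = 51.
Recombination frequency = 51/429 = 0.1189 ≈ 11.9%, i.e. 11.9 cM.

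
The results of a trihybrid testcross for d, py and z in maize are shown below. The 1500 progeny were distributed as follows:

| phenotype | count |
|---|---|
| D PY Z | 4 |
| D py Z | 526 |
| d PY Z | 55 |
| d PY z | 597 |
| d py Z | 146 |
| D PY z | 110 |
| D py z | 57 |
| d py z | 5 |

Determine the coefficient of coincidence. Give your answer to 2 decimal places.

0.42

The two most frequent reciprocal classes, D py Z and d PY z, are the parental types, so the F1 was D py Z / d PY z.
The two rarest classes, D PY Z and d py z, are the double crossovers. Comparing them with the parentals, only the py allele has switched, so py is the middle locus and the order is z – py – d.
z–py: (112 + 9)/1500 = 0.0807; py–d: (256 + 9)/1500 = 0.1767.
Expected DCO frequency = 0.0807 × 0.1767 ≈ 0.01426; observed = 9/1500 ≈ 0.00600.
Coefficient of coincidence = 0.00600/0.01426 ≈ 0.42.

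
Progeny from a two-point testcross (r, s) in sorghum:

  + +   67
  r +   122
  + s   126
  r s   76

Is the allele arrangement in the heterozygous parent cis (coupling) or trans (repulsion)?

trans

The two most frequent classes are + s (126) and r + (122); these are the parental (non-recombinant) types.
So the F1 carried + s on one chromosome and r + on the other — the recessive alleles are on opposite chromosomes (trans / repulsion).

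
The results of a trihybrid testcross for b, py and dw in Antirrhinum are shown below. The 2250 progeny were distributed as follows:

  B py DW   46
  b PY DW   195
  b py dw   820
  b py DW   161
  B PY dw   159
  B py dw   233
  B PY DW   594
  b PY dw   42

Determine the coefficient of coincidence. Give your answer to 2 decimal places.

The two most frequent reciprocal classes, b py dw and B PY DW, are the parental types, so the F1 was b py dw / B PY DW.
The two rarest classes, b PY dw and B py DW, are the double crossovers. Comparing them with the parentals, only the py allele has switched, so py is the middle locus and the order is dw – py – b.
dw–py: (320 + 88)/2250 = 0.1813; py–b: (428 + 88)/2250 = 0.2293.
Expected DCO frequency = 0.1813 × 0.2293 ≈ 0.04157; observed = 88/2250 ≈ 0.03911.
Coefficient of coincidence = 0.03911/0.04157 ≈ 0.94.

0.94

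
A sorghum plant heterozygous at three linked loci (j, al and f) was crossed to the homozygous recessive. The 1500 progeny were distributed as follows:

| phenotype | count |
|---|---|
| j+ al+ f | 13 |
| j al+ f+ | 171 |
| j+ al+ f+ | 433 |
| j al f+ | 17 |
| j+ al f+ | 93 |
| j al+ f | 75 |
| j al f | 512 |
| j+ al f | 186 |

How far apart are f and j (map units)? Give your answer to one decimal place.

The two most frequent reciprocal classes, j al f and j+ al+ f+, are the parental types, so the F1 was j al f / j+ al+ f+.
The two rarest classes, j al f+ and j+ al+ f, are the double crossovers. Comparing them with the parentals, only the f allele has switched, so f is the middle locus and the order is al – f – j.
Crossovers in the f–j interval produce the single-crossover classes j+ al f and j al+ f+ (186 + 171 = 357) plus the double crossovers (30).
RF(f–j) = (357 + 30) / 1500 = 387/1500 = 0.2580 → 25.8 map units.

25.8 map units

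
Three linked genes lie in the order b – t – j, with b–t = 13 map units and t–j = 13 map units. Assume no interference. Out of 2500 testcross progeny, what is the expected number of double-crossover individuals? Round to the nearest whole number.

Map distances give recombination frequencies of 0.130 and 0.130 for the two intervals.
With no interference, expected double-crossover frequency = 0.130 × 0.130 = 0.01690.
Expected number = 0.01690 × 2500 = 42.25 ≈ 42.

42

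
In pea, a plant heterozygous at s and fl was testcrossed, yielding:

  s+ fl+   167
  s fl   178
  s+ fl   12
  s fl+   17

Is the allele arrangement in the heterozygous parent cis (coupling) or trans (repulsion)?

cis

The two most frequent classes are s+ fl+ (167) and s fl (178); these are the parental (non-recombinant) types.
So the F1 carried s+ fl+ on one chromosome and s fl on the other — the recessive alleles are on the same chromosome (cis / coupling).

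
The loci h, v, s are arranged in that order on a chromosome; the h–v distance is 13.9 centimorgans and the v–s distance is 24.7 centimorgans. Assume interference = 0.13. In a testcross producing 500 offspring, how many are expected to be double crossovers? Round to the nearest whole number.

15

Map distances give recombination frequencies of 0.139 and 0.247 for the two intervals.
With interference 0.13 (so coincidence = 0.87), expected double-crossover frequency = 0.139 × 0.247 × 0.87 = 0.02987.
Expected number = 0.02987 × 500 = 14.93 ≈ 15.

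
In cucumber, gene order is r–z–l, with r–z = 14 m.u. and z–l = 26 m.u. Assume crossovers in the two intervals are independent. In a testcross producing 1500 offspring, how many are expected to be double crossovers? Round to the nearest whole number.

55

Map distances give recombination frequencies of 0.140 and 0.260 for the two intervals.
With no interference, expected double-crossover frequency = 0.140 × 0.260 = 0.03640.
Expected number = 0.03640 × 1500 = 54.60 ≈ 55.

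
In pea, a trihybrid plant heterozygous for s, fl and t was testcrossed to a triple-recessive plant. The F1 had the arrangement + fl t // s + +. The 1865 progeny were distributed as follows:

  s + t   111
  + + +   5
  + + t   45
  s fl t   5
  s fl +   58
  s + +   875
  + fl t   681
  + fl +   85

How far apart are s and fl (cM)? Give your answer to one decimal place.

The two rarest classes, s fl t and + + +, are the double crossovers. Comparing them with the parentals, only the s allele has switched, so s is the middle locus and the order is fl – s – t.
Crossovers in the fl–s interval produce the single-crossover classes + + t and s fl + (45 + 58 = 103) plus the double crossovers (10).
RF(fl–s) = (103 + 10) / 1865 = 113/1865 = 0.0606 → 6.1 cM.

6.1 cM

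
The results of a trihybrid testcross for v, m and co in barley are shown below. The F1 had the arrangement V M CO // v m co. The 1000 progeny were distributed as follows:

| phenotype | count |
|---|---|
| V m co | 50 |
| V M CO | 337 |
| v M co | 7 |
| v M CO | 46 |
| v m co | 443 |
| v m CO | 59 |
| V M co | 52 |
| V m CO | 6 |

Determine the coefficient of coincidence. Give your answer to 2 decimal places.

0.96

The two rarest classes, V m CO and v M co, are the double crossovers. Comparing them with the parentals, only the m allele has switched, so m is the middle locus and the order is v – m – co.
v–m: (96 + 13)/1000 = 0.1090; m–co: (111 + 13)/1000 = 0.1240.
Expected DCO frequency = 0.1090 × 0.1240 ≈ 0.01352; observed = 13/1000 ≈ 0.01300.
Coefficient of coincidence = 0.01300/0.01352 ≈ 0.96.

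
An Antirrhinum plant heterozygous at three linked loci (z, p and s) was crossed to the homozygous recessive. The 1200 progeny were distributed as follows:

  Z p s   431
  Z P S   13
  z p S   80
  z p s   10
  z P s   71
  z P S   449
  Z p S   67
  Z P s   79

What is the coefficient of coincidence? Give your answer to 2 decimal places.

The two most frequent reciprocal classes, Z p s and z P S, are the parental types, so the F1 was Z p s / z P S.
The two rarest classes, z p s and Z P S, are the double crossovers. Comparing them with the parentals, only the z allele has switched, so z is the middle locus and the order is p – z – s.
p–z: (159 + 23)/1200 = 0.1517; z–s: (138 + 23)/1200 = 0.1342.
Expected DCO frequency = 0.1517 × 0.1342 ≈ 0.02036; observed = 23/1200 ≈ 0.01917.
Coefficient of coincidence = 0.01917/0.02036 ≈ 0.94.

0.94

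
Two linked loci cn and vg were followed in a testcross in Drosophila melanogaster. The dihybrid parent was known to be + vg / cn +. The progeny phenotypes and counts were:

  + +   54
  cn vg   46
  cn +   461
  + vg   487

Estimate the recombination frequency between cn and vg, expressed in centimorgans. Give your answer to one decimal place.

9.5 centimorgans

The recombinant classes are + + and cn vg: 54 + 46 = 100.
Recombination frequency = 100/1048 = 0.0954 ≈ 9.5%, i.e. 9.5 centimorgans.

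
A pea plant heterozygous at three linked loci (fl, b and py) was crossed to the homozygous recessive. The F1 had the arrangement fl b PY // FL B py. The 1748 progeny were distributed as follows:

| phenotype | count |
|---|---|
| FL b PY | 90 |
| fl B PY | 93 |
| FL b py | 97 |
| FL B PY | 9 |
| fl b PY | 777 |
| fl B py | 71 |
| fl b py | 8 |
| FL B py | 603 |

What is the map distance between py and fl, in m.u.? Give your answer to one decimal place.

The two rarest classes, fl b py and FL B PY, are the double crossovers. Comparing them with the parentals, only the py allele has switched, so py is the middle locus and the order is fl – py – b.
Crossovers in the fl–py interval produce the single-crossover classes FL b PY and fl B py (90 + 71 = 161) plus the double crossovers (17).
RF(fl–py) = (161 + 17) / 1748 = 178/1748 = 0.1018 → 10.2 m.u.

10.2 m.u.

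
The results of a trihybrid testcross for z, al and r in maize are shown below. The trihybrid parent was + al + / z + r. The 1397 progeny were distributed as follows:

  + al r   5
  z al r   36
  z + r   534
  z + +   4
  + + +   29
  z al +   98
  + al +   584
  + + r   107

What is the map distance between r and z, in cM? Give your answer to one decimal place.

15.3 cM

The two rarest classes, + al r and z + +, are the double crossovers. Comparing them with the parentals, only the r allele has switched, so r is the middle locus and the order is al – r – z.
Crossovers in the r–z interval produce the single-crossover classes z al + and + + r (98 + 107 = 205) plus the double crossovers (9).
RF(r–z) = (205 + 9) / 1397 = 214/1397 = 0.1532 → 15.3 cM.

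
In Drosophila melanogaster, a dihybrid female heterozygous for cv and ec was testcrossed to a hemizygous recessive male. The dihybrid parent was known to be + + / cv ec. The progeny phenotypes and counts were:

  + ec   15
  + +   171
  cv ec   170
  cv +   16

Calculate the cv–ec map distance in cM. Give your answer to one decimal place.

8.3 cM

The recombinant classes are + ec and cv +: 15 + 16 = 31.
Recombination frequency = 31/372 = 0.0833 ≈ 8.3%, i.e. 8.3 cM.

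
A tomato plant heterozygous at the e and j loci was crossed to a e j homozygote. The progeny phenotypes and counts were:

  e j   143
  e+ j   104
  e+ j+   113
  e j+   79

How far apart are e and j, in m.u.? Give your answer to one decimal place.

The two most frequent classes, e+ j+ (113) and e j (143), are the parental types, so the F1 was e+ j+ / e j.
The recombinant classes are e+ j and e j+: 104 + 79 = 183.
Recombination frequency = 183/439 = 0.4169 ≈ 41.7%, i.e. 41.7 m.u.

41.7 m.u.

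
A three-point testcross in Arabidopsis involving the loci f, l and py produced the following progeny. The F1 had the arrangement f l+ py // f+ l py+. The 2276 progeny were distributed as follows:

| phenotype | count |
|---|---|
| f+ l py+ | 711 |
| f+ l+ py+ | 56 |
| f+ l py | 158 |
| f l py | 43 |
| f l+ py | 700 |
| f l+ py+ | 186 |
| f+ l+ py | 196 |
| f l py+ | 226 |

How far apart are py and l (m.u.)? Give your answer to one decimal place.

The two rarest classes, f l py and f+ l+ py+, are the double crossovers. Comparing them with the parentals, only the l allele has switched, so l is the middle locus and the order is py – l – f.
Crossovers in the py–l interval produce the single-crossover classes f l+ py+ and f+ l py (186 + 158 = 344) plus the double crossovers (99).
RF(py–l) = (344 + 99) / 2276 = 443/2276 = 0.1946 → 19.5 m.u.

19.5 m.u.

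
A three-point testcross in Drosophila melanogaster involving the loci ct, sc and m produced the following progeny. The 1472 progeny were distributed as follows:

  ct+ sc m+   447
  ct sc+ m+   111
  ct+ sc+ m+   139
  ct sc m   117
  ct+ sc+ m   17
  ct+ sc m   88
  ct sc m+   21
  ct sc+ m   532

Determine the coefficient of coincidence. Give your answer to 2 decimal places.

The two most frequent reciprocal classes, ct+ sc m+ and ct sc+ m, are the parental types, so the F1 was ct+ sc m+ / ct sc+ m.
The two rarest classes, ct sc m+ and ct+ sc+ m, are the double crossovers. Comparing them with the parentals, only the ct allele has switched, so ct is the middle locus and the order is sc – ct – m.
sc–ct: (256 + 38)/1472 = 0.1997; ct–m: (199 + 38)/1472 = 0.1610.
Expected DCO frequency = 0.1997 × 0.1610 ≈ 0.03215; observed = 38/1472 ≈ 0.02582.
Coefficient of coincidence = 0.02582/0.03215 ≈ 0.80.

0.80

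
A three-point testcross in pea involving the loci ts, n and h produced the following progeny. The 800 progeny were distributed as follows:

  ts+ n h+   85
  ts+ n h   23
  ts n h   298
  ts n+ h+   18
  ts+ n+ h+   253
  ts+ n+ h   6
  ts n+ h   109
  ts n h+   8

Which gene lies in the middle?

The two most frequent reciprocal classes, ts n h and ts+ n+ h+, are the parental types, so the F1 was ts n h / ts+ n+ h+.
The two rarest classes, ts n h+ and ts+ n+ h, are the double crossovers. Comparing them with the parentals, only the h allele has switched, so h is the middle locus and the order is ts – h – n.

h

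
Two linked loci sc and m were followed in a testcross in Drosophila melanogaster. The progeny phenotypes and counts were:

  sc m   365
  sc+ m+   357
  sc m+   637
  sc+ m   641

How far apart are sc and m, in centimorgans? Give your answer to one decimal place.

36.1 centimorgans

The two most frequent classes, sc+ m (641) and sc m+ (637), are the parental types, so the F1 was sc+ m / sc m+.
The recombinant classes are sc+ m+ and sc m: 357 + 365 = 722.
Recombination frequency = 722/2000 = 0.3610 ≈ 36.1%, i.e. 36.1 centimorgans.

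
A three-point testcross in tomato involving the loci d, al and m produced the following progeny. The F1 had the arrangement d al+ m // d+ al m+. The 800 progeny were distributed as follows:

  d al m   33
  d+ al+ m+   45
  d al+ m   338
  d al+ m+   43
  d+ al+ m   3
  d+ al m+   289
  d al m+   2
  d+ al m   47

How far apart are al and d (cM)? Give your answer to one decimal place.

10.4 cM

The two rarest classes, d+ al+ m and d al m+, are the double crossovers. Comparing them with the parentals, only the d allele has switched, so d is the middle locus and the order is al – d – m.
Crossovers in the al–d interval produce the single-crossover classes d al m and d+ al+ m+ (33 + 45 = 78) plus the double crossovers (5).
RF(al–d) = (78 + 5) / 800 = 83/800 = 0.1037 → 10.4 cM.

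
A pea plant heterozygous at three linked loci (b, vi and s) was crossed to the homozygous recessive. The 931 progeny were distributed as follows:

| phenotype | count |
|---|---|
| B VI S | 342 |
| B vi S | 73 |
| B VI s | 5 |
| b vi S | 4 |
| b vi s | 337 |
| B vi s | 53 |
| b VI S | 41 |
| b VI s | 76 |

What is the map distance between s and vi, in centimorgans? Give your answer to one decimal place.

17.0 centimorgans

The two most frequent reciprocal classes, B VI S and b vi s, are the parental types, so the F1 was B VI S / b vi s.
The two rarest classes, B VI s and b vi S, are the double crossovers. Comparing them with the parentals, only the s allele has switched, so s is the middle locus and the order is vi – s – b.
Crossovers in the vi–s interval produce the single-crossover classes B vi S and b VI s (73 + 76 = 149) plus the double crossovers (9).
RF(vi–s) = (149 + 9) / 931 = 158/931 = 0.1697 → 17.0 centimorgans.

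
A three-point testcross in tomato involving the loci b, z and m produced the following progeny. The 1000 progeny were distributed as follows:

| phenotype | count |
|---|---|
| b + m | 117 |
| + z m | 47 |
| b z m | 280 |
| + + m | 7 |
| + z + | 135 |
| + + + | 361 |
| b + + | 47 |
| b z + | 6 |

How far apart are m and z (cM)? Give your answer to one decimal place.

26.5 cM

The two most frequent reciprocal classes, + + + and b z m, are the parental types, so the F1 was + + + / b z m.
The two rarest classes, + + m and b z +, are the double crossovers. Comparing them with the parentals, only the m allele has switched, so m is the middle locus and the order is z – m – b.
Crossovers in the z–m interval produce the single-crossover classes + z + and b + m (135 + 117 = 252) plus the double crossovers (13).
RF(z–m) = (252 + 13) / 1000 = 265/1000 = 0.2650 → 26.5 cM.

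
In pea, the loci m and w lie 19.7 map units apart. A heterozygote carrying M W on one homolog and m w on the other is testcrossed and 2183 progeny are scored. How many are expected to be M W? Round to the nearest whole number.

876

A map distance of 19.7 map units corresponds to a recombination frequency of 0.197.
The F1 is M W / m w, so M W is a parental gamete class with expected frequency (1 − r)/2 = 0.803/2 = 0.4015.
Expected number = 0.4015 × 2183 = 876.47 ≈ 876.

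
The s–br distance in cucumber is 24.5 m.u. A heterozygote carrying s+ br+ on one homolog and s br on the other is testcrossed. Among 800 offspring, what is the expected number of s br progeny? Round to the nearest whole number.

302

A map distance of 24.5 m.u. corresponds to a recombination frequency of 0.245.
The F1 is s+ br+ / s br, so s br is a parental gamete class with expected frequency (1 − r)/2 = 0.755/2 = 0.3775.
Expected number = 0.3775 × 800 = 302.00 ≈ 302.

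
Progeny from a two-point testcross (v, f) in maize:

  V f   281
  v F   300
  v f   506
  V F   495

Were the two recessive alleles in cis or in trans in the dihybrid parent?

cis

The two most frequent classes are V F (495) and v f (506); these are the parental (non-recombinant) types.
So the F1 carried V F on one chromosome and v f on the other — the recessive alleles are on the same chromosome (cis / coupling).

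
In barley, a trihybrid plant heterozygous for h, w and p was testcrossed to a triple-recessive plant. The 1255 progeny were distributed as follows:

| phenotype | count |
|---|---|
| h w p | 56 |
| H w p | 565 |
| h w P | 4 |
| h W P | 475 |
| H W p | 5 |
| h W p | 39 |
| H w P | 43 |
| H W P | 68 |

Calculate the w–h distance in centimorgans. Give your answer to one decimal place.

The two most frequent reciprocal classes, H w p and h W P, are the parental types, so the F1 was H w p / h W P.
The two rarest classes, H W p and h w P, are the double crossovers. Comparing them with the parentals, only the w allele has switched, so w is the middle locus and the order is h – w – p.
Crossovers in the h–w interval produce the single-crossover classes h w p and H W P (56 + 68 = 124) plus the double crossovers (9).
RF(h–w) = (124 + 9) / 1255 = 133/1255 = 0.1060 → 10.6 centimorgans.

10.6 centimorgans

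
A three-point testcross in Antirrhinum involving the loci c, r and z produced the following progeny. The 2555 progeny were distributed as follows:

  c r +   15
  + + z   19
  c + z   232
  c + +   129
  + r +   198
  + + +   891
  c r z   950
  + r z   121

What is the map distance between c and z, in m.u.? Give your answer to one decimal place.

11.1 m.u.

The two most frequent reciprocal classes, c r z and + + +, are the parental types, so the F1 was c r z / + + +.
The two rarest classes, c r + and + + z, are the double crossovers. Comparing them with the parentals, only the z allele has switched, so z is the middle locus and the order is c – z – r.
Crossovers in the c–z interval produce the single-crossover classes + r z and c + + (121 + 129 = 250) plus the double crossovers (34).
RF(c–z) = (250 + 34) / 2555 = 284/2555 = 0.1112 → 11.1 m.u.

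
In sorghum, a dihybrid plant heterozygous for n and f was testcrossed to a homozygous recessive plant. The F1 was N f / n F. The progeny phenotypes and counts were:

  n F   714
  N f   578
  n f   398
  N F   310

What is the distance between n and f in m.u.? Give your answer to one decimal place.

The recombinant classes are N F and n f: 310 + 398 = 708.
Recombination frequency = 708/2000 = 0.3540 ≈ 35.4%, i.e. 35.4 m.u.

35.4 m.u.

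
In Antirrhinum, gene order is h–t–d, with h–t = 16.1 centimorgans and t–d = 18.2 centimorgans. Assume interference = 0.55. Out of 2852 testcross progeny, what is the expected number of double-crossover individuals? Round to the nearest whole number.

Map distances give recombination frequencies of 0.161 and 0.182 for the two intervals.
With interference 0.55 (so coincidence = 0.45), expected double-crossover frequency = 0.161 × 0.182 × 0.45 = 0.01319.
Expected number = 0.01319 × 2852 = 37.61 ≈ 38.

38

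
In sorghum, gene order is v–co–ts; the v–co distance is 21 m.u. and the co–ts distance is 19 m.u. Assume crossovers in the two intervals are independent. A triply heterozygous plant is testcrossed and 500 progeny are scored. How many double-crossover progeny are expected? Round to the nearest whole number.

20

Map distances give recombination frequencies of 0.210 and 0.190 for the two intervals.
With no interference, expected double-crossover frequency = 0.210 × 0.190 = 0.03990.
Expected number = 0.03990 × 500 = 19.95 ≈ 20.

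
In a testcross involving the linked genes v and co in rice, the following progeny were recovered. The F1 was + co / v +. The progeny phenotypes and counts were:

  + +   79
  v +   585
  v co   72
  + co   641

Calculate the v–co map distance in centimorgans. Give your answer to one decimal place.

11.0 centimorgans

The recombinant classes are + + and v co: 79 + 72 = 151.
Recombination frequency = 151/1377 = 0.1097 ≈ 11.0%, i.e. 11.0 centimorgans.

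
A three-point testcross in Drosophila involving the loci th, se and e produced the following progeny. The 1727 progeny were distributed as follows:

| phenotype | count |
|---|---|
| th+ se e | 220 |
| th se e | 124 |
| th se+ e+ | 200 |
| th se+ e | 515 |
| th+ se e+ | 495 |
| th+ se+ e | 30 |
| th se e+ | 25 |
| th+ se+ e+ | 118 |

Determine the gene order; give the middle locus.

The two most frequent reciprocal classes, th se+ e and th+ se e+, are the parental types, so the F1 was th se+ e / th+ se e+.
The two rarest classes, th+ se+ e and th se e+, are the double crossovers. Comparing them with the parentals, only the th allele has switched, so th is the middle locus and the order is e – th – se.

th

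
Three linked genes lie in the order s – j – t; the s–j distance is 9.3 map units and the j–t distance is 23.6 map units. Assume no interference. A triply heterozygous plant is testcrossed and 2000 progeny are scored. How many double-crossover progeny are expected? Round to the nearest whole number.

Map distances give recombination frequencies of 0.093 and 0.236 for the two intervals.
With no interference, expected double-crossover frequency = 0.093 × 0.236 = 0.02195.
Expected number = 0.02195 × 2000 = 43.90 ≈ 44.

44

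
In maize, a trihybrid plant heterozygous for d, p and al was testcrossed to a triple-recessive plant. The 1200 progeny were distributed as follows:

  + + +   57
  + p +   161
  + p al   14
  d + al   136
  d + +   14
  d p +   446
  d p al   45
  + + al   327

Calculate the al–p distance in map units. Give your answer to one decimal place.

10.8 map units

The two most frequent reciprocal classes, + + al and d p +, are the parental types, so the F1 was + + al / d p +.
The two rarest classes, + p al and d + +, are the double crossovers. Comparing them with the parentals, only the p allele has switched, so p is the middle locus and the order is al – p – d.
Crossovers in the al–p interval produce the single-crossover classes + + + and d p al (57 + 45 = 102) plus the double crossovers (28).
RF(al–p) = (102 + 28) / 1200 = 130/1200 = 0.1083 → 10.8 map units.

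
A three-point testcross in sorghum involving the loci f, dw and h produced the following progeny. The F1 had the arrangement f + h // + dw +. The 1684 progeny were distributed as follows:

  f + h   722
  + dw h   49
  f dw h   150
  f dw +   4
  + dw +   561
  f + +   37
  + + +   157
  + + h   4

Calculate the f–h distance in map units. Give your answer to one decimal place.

The two rarest classes, + + h and f dw +, are the double crossovers. Comparing them with the parentals, only the f allele has switched, so f is the middle locus and the order is h – f – dw.
Crossovers in the h–f interval produce the single-crossover classes f + + and + dw h (37 + 49 = 86) plus the double crossovers (8).
RF(h–f) = (86 + 8) / 1684 = 94/1684 = 0.0558 → 5.6 map units.

5.6 map units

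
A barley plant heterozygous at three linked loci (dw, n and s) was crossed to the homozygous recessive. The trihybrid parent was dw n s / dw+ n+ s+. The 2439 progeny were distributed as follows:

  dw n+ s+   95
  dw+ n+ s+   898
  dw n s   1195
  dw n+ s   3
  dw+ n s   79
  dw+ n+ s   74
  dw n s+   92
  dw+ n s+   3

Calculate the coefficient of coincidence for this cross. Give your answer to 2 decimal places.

The two rarest classes, dw n+ s and dw+ n s+, are the double crossovers. Comparing them with the parentals, only the n allele has switched, so n is the middle locus and the order is dw – n – s.
dw–n: (174 + 6)/2439 = 0.0738; n–s: (166 + 6)/2439 = 0.0705.
Expected DCO frequency = 0.0738 × 0.0705 ≈ 0.00520; observed = 6/2439 ≈ 0.00246.
Coefficient of coincidence = 0.00246/0.00520 ≈ 0.47.

0.47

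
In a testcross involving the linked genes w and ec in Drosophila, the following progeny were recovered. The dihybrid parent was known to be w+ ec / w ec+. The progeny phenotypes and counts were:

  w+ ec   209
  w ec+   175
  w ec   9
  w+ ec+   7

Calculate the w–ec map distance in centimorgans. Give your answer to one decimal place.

4.0 centimorgans

The recombinant classes are w+ ec+ and w ec: 7 + 9 = 16.
Recombination frequency = 16/400 = 0.0400 ≈ 4.0%, i.e. 4.0 centimorgans.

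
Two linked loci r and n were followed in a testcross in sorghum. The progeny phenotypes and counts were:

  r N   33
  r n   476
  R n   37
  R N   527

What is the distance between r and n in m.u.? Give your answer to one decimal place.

6.5 m.u.

The two most frequent classes, R N (527) and r n (476), are the parental types, so the F1 was R N / r n.
The recombinant classes are R n and r N: 37 + 33 = 70.
Recombination frequency = 70/1073 = 0.0652 ≈ 6.5%, i.e. 6.5 m.u.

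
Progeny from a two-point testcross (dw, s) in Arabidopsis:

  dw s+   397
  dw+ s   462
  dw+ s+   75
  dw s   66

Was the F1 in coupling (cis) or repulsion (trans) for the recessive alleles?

The two most frequent classes are dw+ s (462) and dw s+ (397); these are the parental (non-recombinant) types.
So the F1 carried dw+ s on one chromosome and dw s+ on the other — the recessive alleles are on opposite chromosomes (trans / repulsion).

trans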